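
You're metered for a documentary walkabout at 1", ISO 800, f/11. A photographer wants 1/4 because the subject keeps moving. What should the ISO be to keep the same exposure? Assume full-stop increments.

ISO 3200

Shutter speed: 1 → 1/2 → 1/4 — 2 stops faster (darker).
Need 2 stops brighter from the ISO: 800 → 1600 → 3200.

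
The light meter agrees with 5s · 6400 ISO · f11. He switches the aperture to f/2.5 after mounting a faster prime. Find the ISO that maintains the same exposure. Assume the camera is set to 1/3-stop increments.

ISO 320

Aperture: f/11 → f/10 → f/9 → f/8 → f/7.1 → f/6.3 → f/5.6 → f/5 → f/4.5 → f/4 → f/3.5 → f/3.2 → f/2.8 → f/2.5 — 4 1/3 stops opened up (brighter).
Need 4 1/3 stops darker from the ISO: 6400 → 5000 → 4000 → 3200 → 2500 → 2000 → 1600 → 1250 → 1000 → 800 → 640 → 500 → 400 → 320.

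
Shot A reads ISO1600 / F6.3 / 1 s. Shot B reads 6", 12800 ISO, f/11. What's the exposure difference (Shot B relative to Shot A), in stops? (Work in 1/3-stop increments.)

Aperture: f/6.3 → f/7.1 → f/8 → f/9 → f/10 → f/11 — 1 2/3 stops narrower (darker).
Shutter speed: 1 → 1.3 → 1.6 → 2 → 2.5 → 3.2 → 4 → 5 → 6 — 2 2/3 stops longer (brighter).
ISO: 1600 → 2000 → 2500 → 3200 → 4000 → 5000 → 6400 → 8000 → 10000 → 12800 — 3 stops higher (brighter).
Net: −1 2/3 +2 2/3 +3 = +4 stops.

4 stops brighter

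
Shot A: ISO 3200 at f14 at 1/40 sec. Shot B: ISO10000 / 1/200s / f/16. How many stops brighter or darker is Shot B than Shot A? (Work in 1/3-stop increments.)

1 stop darker

Aperture: f/14 → f/16 — 1/3 stop narrower (darker).
Shutter speed: 1/40 → 1/50 → 1/60 → 1/80 → 1/100 → 1/125 → 1/160 → 1/200 — 2 1/3 stops shorter (darker).
ISO: 3200 → 4000 → 5000 → 6400 → 8000 → 10000 — 1 2/3 stops higher (brighter).
Net: −1/3 −2 1/3 +1 2/3 = −1 stop.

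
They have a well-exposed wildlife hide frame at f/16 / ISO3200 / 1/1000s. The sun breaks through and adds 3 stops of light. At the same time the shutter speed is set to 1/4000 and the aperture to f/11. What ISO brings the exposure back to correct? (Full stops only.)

ISO 800

Scene light: 3 stops brighter.
Shutter speed: 1/1000 → 1/2000 → 1/4000 — 2 stops shorter (darker).
Aperture: f/16 → f/11 — 1 stop wider (brighter).
Net so far: 2 stops brighter. ISO: 3200 → 1600 → 800.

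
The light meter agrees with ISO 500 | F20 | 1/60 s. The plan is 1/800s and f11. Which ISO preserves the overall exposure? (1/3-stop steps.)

ISO 2000

Shutter speed: 1/60 → 1/80 → 1/100 → 1/125 → 1/160 → 1/200 → 1/250 → 1/320 → 1/400 → 1/500 → 1/640 → 1/800 — 3 2/3 stops shorter (darker).
Aperture: f/20 → f/18 → f/16 → f/14 → f/13 → f/11 — 1 2/3 stops wider (brighter).
Net change so far: 2 stops darker. Offset with the ISO: 500 → 640 → 800 → 1000 → 1250 → 1600 → 2000.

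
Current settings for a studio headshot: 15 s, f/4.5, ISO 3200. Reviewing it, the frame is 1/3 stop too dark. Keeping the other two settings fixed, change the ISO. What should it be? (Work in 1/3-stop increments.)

Underexposed by 1/3 stop → need 1/3 stop brighter.
ISO: 3200 → 4000.

ISO 4000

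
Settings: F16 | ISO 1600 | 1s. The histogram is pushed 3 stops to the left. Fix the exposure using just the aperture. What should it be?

f/5.6

Underexposed by 3 stops → need 3 stops brighter.
Aperture: f/16 → f/11 → f/8 → f/5.6.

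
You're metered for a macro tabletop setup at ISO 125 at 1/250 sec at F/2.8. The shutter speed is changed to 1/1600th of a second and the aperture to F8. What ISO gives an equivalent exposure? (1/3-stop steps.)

Shutter speed: 1/250 → 1/320 → 1/400 → 1/500 → 1/640 → 1/800 → 1/1000 → 1/1250 → 1/1600 — 2 2/3 stops shorter (darker).
Aperture: f/2.8 → f/3.2 → f/3.5 → f/4 → f/4.5 → f/5 → f/5.6 → f/6.3 → f/7.1 → f/8 — 3 stops narrower (darker).
Net change so far: 5 2/3 stops darker. Offset with the ISO: 125 → 160 → 200 → 250 → 320 → 400 → 500 → 640 → 800 → 1000 → 1250 → 1600 → 2000 → 2500 → 3200 → 4000 → 5000 → 6400.

ISO 6400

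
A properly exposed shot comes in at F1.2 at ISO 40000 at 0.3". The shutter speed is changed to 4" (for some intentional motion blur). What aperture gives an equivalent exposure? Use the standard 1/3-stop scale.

Shutter speed: 0.3 → 0.4 → 0.5 → 0.6 → 0.8 → 1 → 1.3 → 1.6 → 2 → 2.5 → 3.2 → 4 — 3 2/3 stops slower (brighter).
Need 3 2/3 stops darker from the aperture: f/1.2 → f/1.4 → f/1.6 → f/1.8 → f/2 → f/2.2 → f/2.5 → f/2.8 → f/3.2 → f/3.5 → f/4 → f/4.5.

f/4.5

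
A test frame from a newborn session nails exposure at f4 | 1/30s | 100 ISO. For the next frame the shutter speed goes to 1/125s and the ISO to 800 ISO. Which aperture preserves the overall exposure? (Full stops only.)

Shutter speed: 1/30 → 1/60 → 1/125 — 2 stops faster (darker).
ISO: 100 → 200 → 400 → 800 — 3 stops higher (brighter).
Net change so far: 1 stop brighter. Offset with the aperture: f/4 → f/5.6.

f/5.6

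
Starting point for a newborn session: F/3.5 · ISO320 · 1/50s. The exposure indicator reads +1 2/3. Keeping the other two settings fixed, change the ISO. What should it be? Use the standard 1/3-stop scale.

Overexposed by 1 2/3 stops → need 1 2/3 stops darker.
ISO: 320 → 250 → 200 → 160 → 125 → 100.

ISO 100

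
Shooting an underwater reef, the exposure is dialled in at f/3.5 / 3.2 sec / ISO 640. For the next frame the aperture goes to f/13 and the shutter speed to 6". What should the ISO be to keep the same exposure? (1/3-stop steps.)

ISO 4000

Aperture: f/3.5 → f/4 → f/4.5 → f/5 → f/5.6 → f/6.3 → f/7.1 → f/8 → f/9 → f/10 → f/11 → f/13 — 3 2/3 stops narrower (darker).
Shutter speed: 3.2 → 4 → 5 → 6 — 1 stop longer (brighter).
Net change so far: 2 2/3 stops darker. Offset with the ISO: 640 → 800 → 1000 → 1250 → 1600 → 2000 → 2500 → 3200 → 4000.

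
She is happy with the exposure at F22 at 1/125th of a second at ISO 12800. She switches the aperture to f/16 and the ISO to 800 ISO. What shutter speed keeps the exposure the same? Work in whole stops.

1/15s

Aperture: f/22 → f/16 — 1 stop larger aperture (brighter).
ISO: 12800 → 6400 → 3200 → 1600 → 800 — 4 stops dropped (darker).
Net change so far: 3 stops darker. Offset with the shutter speed: 1/125 → 1/60 → 1/30 → 1/15.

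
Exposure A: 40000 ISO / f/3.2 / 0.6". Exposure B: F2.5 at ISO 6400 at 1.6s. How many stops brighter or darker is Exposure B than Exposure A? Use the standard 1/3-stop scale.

Aperture: f/3.2 → f/2.8 → f/2.5 — 2/3 stop wider (brighter).
Shutter speed: 0.6 → 0.8 → 1 → 1.3 → 1.6 — 1 1/3 stops slower (brighter).
ISO: 40000 → 32000 → 25600 → 20000 → 16000 → 12800 → 10000 → 8000 → 6400 — 2 2/3 stops dropped (darker).
Net: +2/3 +1 1/3 −2 2/3 = −2/3 stops.

2/3 stop darker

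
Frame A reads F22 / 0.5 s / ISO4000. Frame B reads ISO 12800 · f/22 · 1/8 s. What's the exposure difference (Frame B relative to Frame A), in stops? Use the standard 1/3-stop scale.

Aperture: unchanged.
Shutter speed: 0.5 → 0.4 → 0.3 → 1/4 → 1/5 → 1/6 → 1/8 — 2 stops faster (darker).
ISO: 4000 → 5000 → 6400 → 8000 → 10000 → 12800 — 1 2/3 stops higher (brighter).
Net: −2 +1 2/3 = −1/3 stops.

1/3 stop darker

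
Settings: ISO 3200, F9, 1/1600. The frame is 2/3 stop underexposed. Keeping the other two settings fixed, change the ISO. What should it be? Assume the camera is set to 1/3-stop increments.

ISO 5000

Underexposed by 2/3 stop → need 2/3 stop brighter.
ISO: 3200 → 4000 → 5000.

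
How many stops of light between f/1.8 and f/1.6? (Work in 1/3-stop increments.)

1/3 stop

f/1.8 → f/1.6 — count the steps: 1 third-stops = 1/3 stop.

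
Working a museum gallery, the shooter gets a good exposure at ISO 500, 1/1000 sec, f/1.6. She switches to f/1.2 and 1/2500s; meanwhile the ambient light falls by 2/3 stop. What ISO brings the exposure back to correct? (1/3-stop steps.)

ISO 1250

Scene light: 2/3 stop darker.
Aperture: f/1.6 → f/1.4 → f/1.2 — 2/3 stop opened up (brighter).
Shutter speed: 1/1000 → 1/1250 → 1/1600 → 1/2000 → 1/2500 — 1 1/3 stops faster (darker).
Net so far: 1 1/3 stops darker. ISO: 500 → 640 → 800 → 1000 → 1250.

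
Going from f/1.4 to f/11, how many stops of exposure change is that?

f/1.4 → f/2 → f/2.8 → f/4 → f/5.6 → f/8 → f/11 — count the steps: 6 stops.

6 stops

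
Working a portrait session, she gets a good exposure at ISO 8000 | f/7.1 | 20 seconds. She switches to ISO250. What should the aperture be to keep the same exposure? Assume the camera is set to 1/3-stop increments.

f/1.2

ISO: 8000 → 6400 → 5000 → 4000 → 3200 → 2500 → 2000 → 1600 → 1250 → 1000 → 800 → 640 → 500 → 400 → 320 → 250 — 5 stops lower (darker).
Need 5 stops brighter from the aperture: f/7.1 → f/6.3 → f/5.6 → f/5 → f/4.5 → f/4 → f/3.5 → f/3.2 → f/2.8 → f/2.5 → f/2.2 → f/2 → f/1.8 → f/1.6 → f/1.4 → f/1.2.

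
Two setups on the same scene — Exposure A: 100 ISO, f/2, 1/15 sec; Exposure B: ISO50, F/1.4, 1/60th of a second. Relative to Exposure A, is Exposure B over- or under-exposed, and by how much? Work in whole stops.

2 stops darker

Aperture: f/2 → f/1.4 — 1 stop opened up (brighter).
Shutter speed: 1/15 → 1/30 → 1/60 — 2 stops shorter (darker).
ISO: 100 → 50 — 1 stop lower (darker).
Net: +1 −2 −1 = −2 stops.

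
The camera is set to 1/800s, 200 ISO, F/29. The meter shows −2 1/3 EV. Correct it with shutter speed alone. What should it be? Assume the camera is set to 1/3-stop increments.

1/160s

Underexposed by 2 1/3 stops → need 2 1/3 stops brighter.
Shutter speed: 1/800 → 1/640 → 1/500 → 1/400 → 1/320 → 1/250 → 1/200 → 1/160.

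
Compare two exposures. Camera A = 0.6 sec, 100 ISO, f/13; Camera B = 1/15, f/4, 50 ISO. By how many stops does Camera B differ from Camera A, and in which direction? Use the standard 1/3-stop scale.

Aperture: f/13 → f/11 → f/10 → f/9 → f/8 → f/7.1 → f/6.3 → f/5.6 → f/5 → f/4.5 → f/4 — 3 1/3 stops opened up (brighter).
Shutter speed: 0.6 → 0.5 → 0.4 → 0.3 → 1/4 → 1/5 → 1/6 → 1/8 → 1/10 → 1/13 → 1/15 — 3 1/3 stops faster (darker).
ISO: 100 → 80 → 64 → 50 — 1 stop dropped (darker).
Net: +3 1/3 −3 1/3 −1 = −1 stop.

1 stop darker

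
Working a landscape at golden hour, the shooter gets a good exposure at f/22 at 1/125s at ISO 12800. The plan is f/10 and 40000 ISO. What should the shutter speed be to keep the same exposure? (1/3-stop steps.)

1/2000s

Aperture: f/22 → f/20 → f/18 → f/16 → f/14 → f/13 → f/11 → f/10 — 2 1/3 stops wider (brighter).
ISO: 12800 → 16000 → 20000 → 25600 → 32000 → 40000 — 1 2/3 stops raised (brighter).
Net change so far: 4 stops brighter. Offset with the shutter speed: 1/125 → 1/160 → 1/200 → 1/250 → 1/320 → 1/400 → 1/500 → 1/640 → 1/800 → 1/1000 → 1/1250 → 1/1600 → 1/2000.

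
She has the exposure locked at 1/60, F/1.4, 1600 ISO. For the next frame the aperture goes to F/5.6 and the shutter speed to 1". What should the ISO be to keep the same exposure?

Aperture: f/1.4 → f/2 → f/2.8 → f/4 → f/5.6 — 4 stops stopped down (darker).
Shutter speed: 1/60 → 1/30 → 1/15 → 1/8 → 1/4 → 1/2 → 1 — 6 stops longer (brighter).
Net change so far: 2 stops brighter. Offset with the ISO: 1600 → 800 → 400.

ISO 400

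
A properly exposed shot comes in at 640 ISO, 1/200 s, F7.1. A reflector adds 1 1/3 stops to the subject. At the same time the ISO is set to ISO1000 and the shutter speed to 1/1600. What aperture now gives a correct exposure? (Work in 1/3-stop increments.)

f/5

Scene light: 1 1/3 stops brighter.
ISO: 640 → 800 → 1000 — 2/3 stop raised (brighter).
Shutter speed: 1/200 → 1/250 → 1/320 → 1/400 → 1/500 → 1/640 → 1/800 → 1/1000 → 1/1250 → 1/1600 — 3 stops faster (darker).
Net so far: 1 stop darker. Aperture: f/7.1 → f/6.3 → f/5.6 → f/5.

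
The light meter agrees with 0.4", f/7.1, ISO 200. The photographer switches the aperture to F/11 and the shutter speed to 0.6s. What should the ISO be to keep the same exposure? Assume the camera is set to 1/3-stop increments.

Aperture: f/7.1 → f/8 → f/9 → f/10 → f/11 — 1 1/3 stops smaller aperture (darker).
Shutter speed: 0.4 → 0.5 → 0.6 — 2/3 stop slower (brighter).
Net change so far: 2/3 stop darker. Offset with the ISO: 200 → 250 → 320.

ISO 320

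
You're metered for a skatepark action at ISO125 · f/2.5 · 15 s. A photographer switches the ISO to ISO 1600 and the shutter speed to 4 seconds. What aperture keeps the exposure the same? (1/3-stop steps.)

f/4.5

ISO: 125 → 160 → 200 → 250 → 320 → 400 → 500 → 640 → 800 → 1000 → 1250 → 1600 — 3 2/3 stops raised (brighter).
Shutter speed: 15 → 13 → 10 → 8 → 6 → 5 → 4 — 2 stops faster (darker).
Net change so far: 1 2/3 stops brighter. Offset with the aperture: f/2.5 → f/2.8 → f/3.2 → f/3.5 → f/4 → f/4.5.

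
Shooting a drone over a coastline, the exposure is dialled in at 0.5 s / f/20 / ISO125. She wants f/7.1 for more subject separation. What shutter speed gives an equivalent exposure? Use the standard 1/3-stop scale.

Aperture: f/20 → f/18 → f/16 → f/14 → f/13 → f/11 → f/10 → f/9 → f/8 → f/7.1 — 3 stops wider (brighter).
Need 3 stops darker from the shutter speed: 0.5 → 0.4 → 0.3 → 1/4 → 1/5 → 1/6 → 1/8 → 1/10 → 1/13 → 1/15.

1/15s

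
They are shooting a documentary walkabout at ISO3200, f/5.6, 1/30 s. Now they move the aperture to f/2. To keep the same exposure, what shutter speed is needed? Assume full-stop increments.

1/250s

Aperture: f/5.6 → f/4 → f/2.8 → f/2 — 3 stops larger aperture (brighter).
Need 3 stops darker from the shutter speed: 1/30 → 1/60 → 1/125 → 1/250.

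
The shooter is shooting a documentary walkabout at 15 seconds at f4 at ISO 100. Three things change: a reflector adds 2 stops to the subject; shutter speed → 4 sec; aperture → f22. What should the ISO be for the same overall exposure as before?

ISO 3200

Scene light: 2 stops brighter.
Shutter speed: 15 → 8 → 4 — 2 stops faster (darker).
Aperture: f/4 → f/5.6 → f/8 → f/11 → f/16 → f/22 — 5 stops smaller aperture (darker).
Net so far: 5 stops darker. ISO: 100 → 200 → 400 → 800 → 1600 → 3200.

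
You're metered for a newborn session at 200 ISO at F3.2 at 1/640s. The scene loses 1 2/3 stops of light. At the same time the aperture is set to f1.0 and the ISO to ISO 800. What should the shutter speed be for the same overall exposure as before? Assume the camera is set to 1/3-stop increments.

1/8000s

Scene light: 1 2/3 stops darker.
Aperture: f/3.2 → f/2.8 → f/2.5 → f/2.2 → f/2 → f/1.8 → f/1.6 → f/1.4 → f/1.2 → f/1.1 → f/1.0 — 3 1/3 stops opened up (brighter).
ISO: 200 → 250 → 320 → 400 → 500 → 640 → 800 — 2 stops higher (brighter).
Net so far: 3 2/3 stops brighter. Shutter speed: 1/640 → 1/800 → 1/1000 → 1/1250 → 1/1600 → 1/2000 → 1/2500 → 1/3200 → 1/4000 → 1/5000 → 1/6400 → 1/8000.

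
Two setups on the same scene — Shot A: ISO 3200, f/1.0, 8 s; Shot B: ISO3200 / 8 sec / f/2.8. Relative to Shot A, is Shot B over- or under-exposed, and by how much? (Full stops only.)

Aperture: f/1.0 → f/1.4 → f/2 → f/2.8 — 3 stops smaller aperture (darker).
Shutter speed: unchanged.
ISO: unchanged.
Net: −3 = −3 stops.

3 stops darker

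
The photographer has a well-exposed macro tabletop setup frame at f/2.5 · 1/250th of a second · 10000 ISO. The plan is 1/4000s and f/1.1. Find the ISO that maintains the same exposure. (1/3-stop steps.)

Shutter speed: 1/250 → 1/320 → 1/400 → 1/500 → 1/640 → 1/800 → 1/1000 → 1/1250 → 1/1600 → 1/2000 → 1/2500 → 1/3200 → 1/4000 — 4 stops faster (darker).
Aperture: f/2.5 → f/2.2 → f/2 → f/1.8 → f/1.6 → f/1.4 → f/1.2 → f/1.1 — 2 1/3 stops larger aperture (brighter).
Net change so far: 1 2/3 stops darker. Offset with the ISO: 10000 → 12800 → 16000 → 20000 → 25600 → 32000.

ISO 32000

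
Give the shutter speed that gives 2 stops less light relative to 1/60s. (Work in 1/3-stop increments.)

1/250s

Shutter speed: 1/60 → 1/80 → 1/100 → 1/125 → 1/160 → 1/200 → 1/250 — 2 stops shorter (darker).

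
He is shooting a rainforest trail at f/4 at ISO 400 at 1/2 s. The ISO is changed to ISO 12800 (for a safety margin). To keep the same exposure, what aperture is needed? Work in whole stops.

f/22

ISO: 400 → 800 → 1600 → 3200 → 6400 → 12800 — 5 stops higher (brighter).
Need 5 stops darker from the aperture: f/4 → f/5.6 → f/8 → f/11 → f/16 → f/22.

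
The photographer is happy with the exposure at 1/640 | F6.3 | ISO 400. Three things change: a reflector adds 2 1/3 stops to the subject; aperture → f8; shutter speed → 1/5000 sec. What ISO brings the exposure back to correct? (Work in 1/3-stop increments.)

ISO 1000

Scene light: 2 1/3 stops brighter.
Aperture: f/6.3 → f/7.1 → f/8 — 2/3 stop smaller aperture (darker).
Shutter speed: 1/640 → 1/800 → 1/1000 → 1/1250 → 1/1600 → 1/2000 → 1/2500 → 1/3200 → 1/4000 → 1/5000 — 3 stops shorter (darker).
Net so far: 1 1/3 stops darker. ISO: 400 → 500 → 640 → 800 → 1000.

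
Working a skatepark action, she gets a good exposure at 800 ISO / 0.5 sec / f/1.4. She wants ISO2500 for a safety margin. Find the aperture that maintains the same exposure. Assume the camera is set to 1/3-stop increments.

f/2.5

ISO: 800 → 1000 → 1250 → 1600 → 2000 → 2500 — 1 2/3 stops raised (brighter).
Need 1 2/3 stops darker from the aperture: f/1.4 → f/1.6 → f/1.8 → f/2 → f/2.2 → f/2.5.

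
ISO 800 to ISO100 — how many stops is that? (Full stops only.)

3 stops

800 → 400 → 200 → 100 — count the steps: 3 stops.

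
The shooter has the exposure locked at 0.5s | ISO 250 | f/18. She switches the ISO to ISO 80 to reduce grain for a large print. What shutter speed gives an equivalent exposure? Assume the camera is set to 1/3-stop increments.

1.6 s

ISO: 250 → 200 → 160 → 125 → 100 → 80 — 1 2/3 stops lower (darker).
Need 1 2/3 stops brighter from the shutter speed: 0.5 → 0.6 → 0.8 → 1 → 1.3 → 1.6.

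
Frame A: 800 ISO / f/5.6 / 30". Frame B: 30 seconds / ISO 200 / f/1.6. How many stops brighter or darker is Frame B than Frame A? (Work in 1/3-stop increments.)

Aperture: f/5.6 → f/5 → f/4.5 → f/4 → f/3.5 → f/3.2 → f/2.8 → f/2.5 → f/2.2 → f/2 → f/1.8 → f/1.6 — 3 2/3 stops wider (brighter).
Shutter speed: unchanged.
ISO: 800 → 640 → 500 → 400 → 320 → 250 → 200 — 2 stops dropped (darker).
Net: +3 2/3 −2 = +1 2/3 stops.

1 2/3 stops brighter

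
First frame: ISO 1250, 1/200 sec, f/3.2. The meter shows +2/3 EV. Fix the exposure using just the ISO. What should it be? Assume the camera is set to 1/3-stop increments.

ISO 800

Overexposed by 2/3 stop → need 2/3 stop darker.
ISO: 1250 → 1000 → 800.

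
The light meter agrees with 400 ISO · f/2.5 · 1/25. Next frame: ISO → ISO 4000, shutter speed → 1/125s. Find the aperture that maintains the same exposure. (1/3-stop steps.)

ISO: 400 → 500 → 640 → 800 → 1000 → 1250 → 1600 → 2000 → 2500 → 3200 → 4000 — 3 1/3 stops raised (brighter).
Shutter speed: 1/25 → 1/30 → 1/40 → 1/50 → 1/60 → 1/80 → 1/100 → 1/125 — 2 1/3 stops shorter (darker).
Net change so far: 1 stop brighter. Offset with the aperture: f/2.5 → f/2.8 → f/3.2 → f/3.5.

f/3.5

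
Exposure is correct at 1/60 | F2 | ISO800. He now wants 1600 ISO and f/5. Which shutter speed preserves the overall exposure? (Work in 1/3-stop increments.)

ISO: 800 → 1000 → 1250 → 1600 — 1 stop higher (brighter).
Aperture: f/2 → f/2.2 → f/2.5 → f/2.8 → f/3.2 → f/3.5 → f/4 → f/4.5 → f/5 — 2 2/3 stops stopped down (darker).
Net change so far: 1 2/3 stops darker. Offset with the shutter speed: 1/60 → 1/50 → 1/40 → 1/30 → 1/25 → 1/20.

1/20s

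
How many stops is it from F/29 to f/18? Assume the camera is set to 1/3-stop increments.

1 1/3 stops

f/29 → f/25 → f/22 → f/20 → f/18 — count the steps: 4 third-stops = 1 1/3 stops.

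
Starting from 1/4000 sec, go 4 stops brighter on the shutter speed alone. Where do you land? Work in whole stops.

1/250s

Shutter speed: 1/4000 → 1/2000 → 1/1000 → 1/500 → 1/250 — 4 stops slower (brighter).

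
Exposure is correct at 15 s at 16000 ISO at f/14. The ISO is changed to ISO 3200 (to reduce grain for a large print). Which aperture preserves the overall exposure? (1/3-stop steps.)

f/6.3

ISO: 16000 → 12800 → 10000 → 8000 → 6400 → 5000 → 4000 → 3200 — 2 1/3 stops dropped (darker).
Need 2 1/3 stops brighter from the aperture: f/14 → f/13 → f/11 → f/10 → f/9 → f/8 → f/7.1 → f/6.3.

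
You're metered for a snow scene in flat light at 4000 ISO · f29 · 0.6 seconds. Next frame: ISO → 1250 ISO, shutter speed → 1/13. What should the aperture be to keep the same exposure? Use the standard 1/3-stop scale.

ISO: 4000 → 3200 → 2500 → 2000 → 1600 → 1250 — 1 2/3 stops dropped (darker).
Shutter speed: 0.6 → 0.5 → 0.4 → 0.3 → 1/4 → 1/5 → 1/6 → 1/8 → 1/10 → 1/13 — 3 stops shorter (darker).
Net change so far: 4 2/3 stops darker. Offset with the aperture: f/29 → f/25 → f/22 → f/20 → f/18 → f/16 → f/14 → f/13 → f/11 → f/10 → f/9 → f/8 → f/7.1 → f/6.3 → f/5.6.

f/5.6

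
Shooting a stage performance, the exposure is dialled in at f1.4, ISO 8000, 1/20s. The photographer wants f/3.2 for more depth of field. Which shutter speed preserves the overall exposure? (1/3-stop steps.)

1/4s

Aperture: f/1.4 → f/1.6 → f/1.8 → f/2 → f/2.2 → f/2.5 → f/2.8 → f/3.2 — 2 1/3 stops stopped down (darker).
Need 2 1/3 stops brighter from the shutter speed: 1/20 → 1/15 → 1/13 → 1/10 → 1/8 → 1/6 → 1/5 → 1/4.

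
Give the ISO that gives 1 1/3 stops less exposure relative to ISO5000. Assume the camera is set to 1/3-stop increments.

ISO 2000

ISO: 5000 → 4000 → 3200 → 2500 → 2000 — 1 1/3 stops dropped (darker).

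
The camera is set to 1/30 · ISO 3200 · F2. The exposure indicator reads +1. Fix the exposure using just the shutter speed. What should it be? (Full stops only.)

Overexposed by 1 stop → need 1 stop darker.
Shutter speed: 1/30 → 1/60.

1/60s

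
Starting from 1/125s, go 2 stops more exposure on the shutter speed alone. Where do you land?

1/30s

Shutter speed: 1/125 → 1/60 → 1/30 — 2 stops slower (brighter).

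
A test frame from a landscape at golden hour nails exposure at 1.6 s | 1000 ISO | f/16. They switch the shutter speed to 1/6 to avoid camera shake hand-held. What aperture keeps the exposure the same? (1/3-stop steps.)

f/5

Shutter speed: 1.6 → 1.3 → 1 → 0.8 → 0.6 → 0.5 → 0.4 → 0.3 → 1/4 → 1/5 → 1/6 — 3 1/3 stops faster (darker).
Need 3 1/3 stops brighter from the aperture: f/16 → f/14 → f/13 → f/11 → f/10 → f/9 → f/8 → f/7.1 → f/6.3 → f/5.6 → f/5.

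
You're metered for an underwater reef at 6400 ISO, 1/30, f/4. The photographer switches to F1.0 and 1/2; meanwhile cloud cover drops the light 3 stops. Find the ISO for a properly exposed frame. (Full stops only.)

Scene light: 3 stops darker.
Aperture: f/4 → f/2.8 → f/2 → f/1.4 → f/1.0 — 4 stops larger aperture (brighter).
Shutter speed: 1/30 → 1/15 → 1/8 → 1/4 → 1/2 — 4 stops slower (brighter).
Net so far: 5 stops brighter. ISO: 6400 → 3200 → 1600 → 800 → 400 → 200.

ISO 200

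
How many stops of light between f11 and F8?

1 stop

f/11 → f/8 — count the steps: 1 stop.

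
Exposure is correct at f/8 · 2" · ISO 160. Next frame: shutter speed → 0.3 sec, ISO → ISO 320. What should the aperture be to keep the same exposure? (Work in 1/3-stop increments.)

Shutter speed: 2 → 1.6 → 1.3 → 1 → 0.8 → 0.6 → 0.5 → 0.4 → 0.3 — 2 2/3 stops faster (darker).
ISO: 160 → 200 → 250 → 320 — 1 stop raised (brighter).
Net change so far: 1 2/3 stops darker. Offset with the aperture: f/8 → f/7.1 → f/6.3 → f/5.6 → f/5 → f/4.5.

f/4.5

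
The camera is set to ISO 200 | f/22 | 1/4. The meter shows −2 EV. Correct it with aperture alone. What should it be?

f/11

Underexposed by 2 stops → need 2 stops brighter.
Aperture: f/22 → f/16 → f/11.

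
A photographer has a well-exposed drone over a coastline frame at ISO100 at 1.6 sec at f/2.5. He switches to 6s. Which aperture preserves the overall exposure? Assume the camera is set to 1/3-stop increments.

f/5

Shutter speed: 1.6 → 2 → 2.5 → 3.2 → 4 → 5 → 6 — 2 stops slower (brighter).
Need 2 stops darker from the aperture: f/2.5 → f/2.8 → f/3.2 → f/3.5 → f/4 → f/4.5 → f/5.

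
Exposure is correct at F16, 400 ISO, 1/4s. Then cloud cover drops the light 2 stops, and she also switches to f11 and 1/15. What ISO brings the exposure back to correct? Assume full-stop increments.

Scene light: 2 stops darker.
Aperture: f/16 → f/11 — 1 stop wider (brighter).
Shutter speed: 1/4 → 1/8 → 1/15 — 2 stops shorter (darker).
Net so far: 3 stops darker. ISO: 400 → 800 → 1600 → 3200.

ISO 3200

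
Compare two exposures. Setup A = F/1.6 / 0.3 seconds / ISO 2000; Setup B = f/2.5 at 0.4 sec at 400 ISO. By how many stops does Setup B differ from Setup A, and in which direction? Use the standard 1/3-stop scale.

Aperture: f/1.6 → f/1.8 → f/2 → f/2.2 → f/2.5 — 1 1/3 stops smaller aperture (darker).
Shutter speed: 0.3 → 0.4 — 1/3 stop longer (brighter).
ISO: 2000 → 1600 → 1250 → 1000 → 800 → 640 → 500 → 400 — 2 1/3 stops dropped (darker).
Net: −1 1/3 +1/3 −2 1/3 = −3 1/3 stops.

3 1/3 stops darker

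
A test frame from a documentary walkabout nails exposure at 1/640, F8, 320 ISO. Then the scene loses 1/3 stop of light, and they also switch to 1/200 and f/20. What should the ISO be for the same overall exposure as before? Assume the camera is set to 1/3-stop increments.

ISO 800

Scene light: 1/3 stop darker.
Shutter speed: 1/640 → 1/500 → 1/400 → 1/320 → 1/250 → 1/200 — 1 2/3 stops slower (brighter).
Aperture: f/8 → f/9 → f/10 → f/11 → f/13 → f/14 → f/16 → f/18 → f/20 — 2 2/3 stops stopped down (darker).
Net so far: 1 1/3 stops darker. ISO: 320 → 400 → 500 → 640 → 800.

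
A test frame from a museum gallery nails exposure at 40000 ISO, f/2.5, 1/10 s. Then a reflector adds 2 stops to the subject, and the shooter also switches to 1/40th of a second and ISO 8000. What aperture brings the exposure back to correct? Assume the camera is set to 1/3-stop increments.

f/1.1

Scene light: 2 stops brighter.
Shutter speed: 1/10 → 1/13 → 1/15 → 1/20 → 1/25 → 1/30 → 1/40 — 2 stops shorter (darker).
ISO: 40000 → 32000 → 25600 → 20000 → 16000 → 12800 → 10000 → 8000 — 2 1/3 stops lower (darker).
Net so far: 2 1/3 stops darker. Aperture: f/2.5 → f/2.2 → f/2 → f/1.8 → f/1.6 → f/1.4 → f/1.2 → f/1.1.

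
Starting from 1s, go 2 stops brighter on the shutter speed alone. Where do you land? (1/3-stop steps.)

4 s

Shutter speed: 1 → 1.3 → 1.6 → 2 → 2.5 → 3.2 → 4 — 2 stops longer (brighter).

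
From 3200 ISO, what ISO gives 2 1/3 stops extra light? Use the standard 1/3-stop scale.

ISO: 3200 → 4000 → 5000 → 6400 → 8000 → 10000 → 12800 → 16000 — 2 1/3 stops raised (brighter).

ISO 16000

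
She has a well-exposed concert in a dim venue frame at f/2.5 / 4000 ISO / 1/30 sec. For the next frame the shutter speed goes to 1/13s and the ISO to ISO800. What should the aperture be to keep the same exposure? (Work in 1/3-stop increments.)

f/1.8

Shutter speed: 1/30 → 1/25 → 1/20 → 1/15 → 1/13 — 1 1/3 stops longer (brighter).
ISO: 4000 → 3200 → 2500 → 2000 → 1600 → 1250 → 1000 → 800 — 2 1/3 stops dropped (darker).
Net change so far: 1 stop darker. Offset with the aperture: f/2.5 → f/2.2 → f/2 → f/1.8.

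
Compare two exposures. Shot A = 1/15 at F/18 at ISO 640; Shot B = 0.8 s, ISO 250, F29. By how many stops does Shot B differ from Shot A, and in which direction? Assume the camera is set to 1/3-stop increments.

Aperture: f/18 → f/20 → f/22 → f/25 → f/29 — 1 1/3 stops narrower (darker).
Shutter speed: 1/15 → 1/13 → 1/10 → 1/8 → 1/6 → 1/5 → 1/4 → 0.3 → 0.4 → 0.5 → 0.6 → 0.8 — 3 2/3 stops slower (brighter).
ISO: 640 → 500 → 400 → 320 → 250 — 1 1/3 stops dropped (darker).
Net: −1 1/3 +3 2/3 −1 1/3 = +1 stop.

1 stop brighter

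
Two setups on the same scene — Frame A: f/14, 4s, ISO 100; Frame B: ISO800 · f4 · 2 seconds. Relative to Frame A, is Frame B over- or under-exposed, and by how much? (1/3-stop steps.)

5 2/3 stops brighter

Aperture: f/14 → f/13 → f/11 → f/10 → f/9 → f/8 → f/7.1 → f/6.3 → f/5.6 → f/5 → f/4.5 → f/4 — 3 2/3 stops opened up (brighter).
Shutter speed: 4 → 3.2 → 2.5 → 2 — 1 stop faster (darker).
ISO: 100 → 125 → 160 → 200 → 250 → 320 → 400 → 500 → 640 → 800 — 3 stops higher (brighter).
Net: +3 2/3 −1 +3 = +5 2/3 stops.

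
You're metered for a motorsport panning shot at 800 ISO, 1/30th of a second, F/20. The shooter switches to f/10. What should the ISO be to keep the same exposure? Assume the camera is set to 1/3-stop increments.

ISO 200

Aperture: f/20 → f/18 → f/16 → f/14 → f/13 → f/11 → f/10 — 2 stops larger aperture (brighter).
Need 2 stops darker from the ISO: 800 → 640 → 500 → 400 → 320 → 250 → 200.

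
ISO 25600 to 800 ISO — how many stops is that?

25600 → 12800 → 6400 → 3200 → 1600 → 800 — count the steps: 5 stops.

5 stops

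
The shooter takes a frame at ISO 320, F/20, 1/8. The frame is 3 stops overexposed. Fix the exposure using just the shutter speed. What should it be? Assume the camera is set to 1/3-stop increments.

1/60s

Overexposed by 3 stops → need 3 stops darker.
Shutter speed: 1/8 → 1/10 → 1/13 → 1/15 → 1/20 → 1/25 → 1/30 → 1/40 → 1/50 → 1/60.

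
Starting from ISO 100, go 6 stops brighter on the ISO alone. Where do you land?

ISO 6400

ISO: 100 → 200 → 400 → 800 → 1600 → 3200 → 6400 — 6 stops raised (brighter).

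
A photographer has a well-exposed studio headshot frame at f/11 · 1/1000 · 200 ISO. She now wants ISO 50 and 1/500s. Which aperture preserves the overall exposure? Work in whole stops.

ISO: 200 → 100 → 50 — 2 stops dropped (darker).
Shutter speed: 1/1000 → 1/500 — 1 stop slower (brighter).
Net change so far: 1 stop darker. Offset with the aperture: f/11 → f/8.

f/8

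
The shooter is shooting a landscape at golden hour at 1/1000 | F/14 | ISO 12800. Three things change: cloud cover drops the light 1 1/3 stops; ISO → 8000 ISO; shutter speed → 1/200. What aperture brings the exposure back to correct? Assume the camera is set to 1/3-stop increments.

Scene light: 1 1/3 stops darker.
ISO: 12800 → 10000 → 8000 — 2/3 stop dropped (darker).
Shutter speed: 1/1000 → 1/800 → 1/640 → 1/500 → 1/400 → 1/320 → 1/250 → 1/200 — 2 1/3 stops longer (brighter).
Net so far: 1/3 stop brighter. Aperture: f/14 → f/16.

f/16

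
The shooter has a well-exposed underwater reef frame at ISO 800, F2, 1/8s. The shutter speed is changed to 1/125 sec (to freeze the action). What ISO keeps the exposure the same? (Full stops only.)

ISO 12800

Shutter speed: 1/8 → 1/15 → 1/30 → 1/60 → 1/125 — 4 stops faster (darker).
Need 4 stops brighter from the ISO: 800 → 1600 → 3200 → 6400 → 12800.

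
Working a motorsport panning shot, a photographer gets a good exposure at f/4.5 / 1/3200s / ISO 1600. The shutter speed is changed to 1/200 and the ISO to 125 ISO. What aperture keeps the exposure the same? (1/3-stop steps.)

Shutter speed: 1/3200 → 1/2500 → 1/2000 → 1/1600 → 1/1250 → 1/1000 → 1/800 → 1/640 → 1/500 → 1/400 → 1/320 → 1/250 → 1/200 — 4 stops longer (brighter).
ISO: 1600 → 1250 → 1000 → 800 → 640 → 500 → 400 → 320 → 250 → 200 → 160 → 125 — 3 2/3 stops lower (darker).
Net change so far: 1/3 stop brighter. Offset with the aperture: f/4.5 → f/5.

f/5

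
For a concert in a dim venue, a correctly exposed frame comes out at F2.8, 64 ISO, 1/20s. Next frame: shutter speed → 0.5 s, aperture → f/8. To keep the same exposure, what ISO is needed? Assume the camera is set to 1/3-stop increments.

Shutter speed: 1/20 → 1/15 → 1/13 → 1/10 → 1/8 → 1/6 → 1/5 → 1/4 → 0.3 → 0.4 → 0.5 — 3 1/3 stops longer (brighter).
Aperture: f/2.8 → f/3.2 → f/3.5 → f/4 → f/4.5 → f/5 → f/5.6 → f/6.3 → f/7.1 → f/8 — 3 stops stopped down (darker).
Net change so far: 1/3 stop brighter. Offset with the ISO: 64 → 50.

ISO 50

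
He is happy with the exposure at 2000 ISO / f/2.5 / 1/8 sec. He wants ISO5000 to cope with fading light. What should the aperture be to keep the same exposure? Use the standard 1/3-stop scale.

f/4

ISO: 2000 → 2500 → 3200 → 4000 → 5000 — 1 1/3 stops higher (brighter).
Need 1 1/3 stops darker from the aperture: f/2.5 → f/2.8 → f/3.2 → f/3.5 → f/4.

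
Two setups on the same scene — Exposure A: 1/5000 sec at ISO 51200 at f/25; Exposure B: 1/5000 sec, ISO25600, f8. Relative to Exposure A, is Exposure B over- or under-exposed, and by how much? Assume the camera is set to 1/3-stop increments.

2 1/3 stops brighter

Aperture: f/25 → f/22 → f/20 → f/18 → f/16 → f/14 → f/13 → f/11 → f/10 → f/9 → f/8 — 3 1/3 stops larger aperture (brighter).
Shutter speed: unchanged.
ISO: 51200 → 40000 → 32000 → 25600 — 1 stop lower (darker).
Net: +3 1/3 −1 = +2 1/3 stops.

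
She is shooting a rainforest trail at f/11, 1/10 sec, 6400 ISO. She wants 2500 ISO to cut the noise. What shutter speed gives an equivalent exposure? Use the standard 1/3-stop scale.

1/4s

ISO: 6400 → 5000 → 4000 → 3200 → 2500 — 1 1/3 stops lower (darker).
Need 1 1/3 stops brighter from the shutter speed: 1/10 → 1/8 → 1/6 → 1/5 → 1/4.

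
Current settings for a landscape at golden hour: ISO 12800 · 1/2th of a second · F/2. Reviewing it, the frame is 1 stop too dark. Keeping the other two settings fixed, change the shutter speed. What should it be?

1 s

Underexposed by 1 stop → need 1 stop brighter.
Shutter speed: 1/2 → 1.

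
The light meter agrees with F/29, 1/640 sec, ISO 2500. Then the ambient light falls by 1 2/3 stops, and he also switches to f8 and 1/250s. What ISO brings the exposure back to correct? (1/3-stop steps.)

Scene light: 1 2/3 stops darker.
Aperture: f/29 → f/25 → f/22 → f/20 → f/18 → f/16 → f/14 → f/13 → f/11 → f/10 → f/9 → f/8 — 3 2/3 stops opened up (brighter).
Shutter speed: 1/640 → 1/500 → 1/400 → 1/320 → 1/250 — 1 1/3 stops longer (brighter).
Net so far: 3 1/3 stops brighter. ISO: 2500 → 2000 → 1600 → 1250 → 1000 → 800 → 640 → 500 → 400 → 320 → 250.

ISO 250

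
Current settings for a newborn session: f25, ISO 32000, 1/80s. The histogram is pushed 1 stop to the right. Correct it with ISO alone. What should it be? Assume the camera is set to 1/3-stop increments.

ISO 16000

Overexposed by 1 stop → need 1 stop darker.
ISO: 32000 → 25600 → 20000 → 16000.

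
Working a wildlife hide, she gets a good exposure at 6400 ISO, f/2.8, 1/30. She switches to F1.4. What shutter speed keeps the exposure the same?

Aperture: f/2.8 → f/2 → f/1.4 — 2 stops opened up (brighter).
Need 2 stops darker from the shutter speed: 1/30 → 1/60 → 1/125.

1/125s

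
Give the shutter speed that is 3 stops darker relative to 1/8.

1/60s

Shutter speed: 1/8 → 1/15 → 1/30 → 1/60 — 3 stops faster (darker).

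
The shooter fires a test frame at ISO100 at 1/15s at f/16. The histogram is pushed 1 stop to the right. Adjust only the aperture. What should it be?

f/22

Overexposed by 1 stop → need 1 stop darker.
Aperture: f/16 → f/22.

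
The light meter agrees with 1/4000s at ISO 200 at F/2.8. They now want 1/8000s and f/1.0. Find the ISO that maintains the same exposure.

ISO 50

Shutter speed: 1/4000 → 1/8000 — 1 stop shorter (darker).
Aperture: f/2.8 → f/2 → f/1.4 → f/1.0 — 3 stops opened up (brighter).
Net change so far: 2 stops brighter. Offset with the ISO: 200 → 100 → 50.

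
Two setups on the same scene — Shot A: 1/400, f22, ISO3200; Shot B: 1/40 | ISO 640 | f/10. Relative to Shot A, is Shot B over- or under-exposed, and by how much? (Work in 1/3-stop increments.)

Aperture: f/22 → f/20 → f/18 → f/16 → f/14 → f/13 → f/11 → f/10 — 2 1/3 stops larger aperture (brighter).
Shutter speed: 1/400 → 1/320 → 1/250 → 1/200 → 1/160 → 1/125 → 1/100 → 1/80 → 1/60 → 1/50 → 1/40 — 3 1/3 stops longer (brighter).
ISO: 3200 → 2500 → 2000 → 1600 → 1250 → 1000 → 800 → 640 — 2 1/3 stops lower (darker).
Net: +2 1/3 +3 1/3 −2 1/3 = +3 1/3 stops.

3 1/3 stops brighter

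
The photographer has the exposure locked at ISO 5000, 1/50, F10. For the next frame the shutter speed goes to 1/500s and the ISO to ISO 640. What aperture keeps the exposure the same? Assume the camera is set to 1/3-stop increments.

f/1.1

Shutter speed: 1/50 → 1/60 → 1/80 → 1/100 → 1/125 → 1/160 → 1/200 → 1/250 → 1/320 → 1/400 → 1/500 — 3 1/3 stops shorter (darker).
ISO: 5000 → 4000 → 3200 → 2500 → 2000 → 1600 → 1250 → 1000 → 800 → 640 — 3 stops dropped (darker).
Net change so far: 6 1/3 stops darker. Offset with the aperture: f/10 → f/9 → f/8 → f/7.1 → f/6.3 → f/5.6 → f/5 → f/4.5 → f/4 → f/3.5 → f/3.2 → f/2.8 → f/2.5 → f/2.2 → f/2 → f/1.8 → f/1.6 → f/1.4 → f/1.2 → f/1.1.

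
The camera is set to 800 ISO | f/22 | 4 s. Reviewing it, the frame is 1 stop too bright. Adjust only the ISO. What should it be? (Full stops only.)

ISO 400

Overexposed by 1 stop → need 1 stop darker.
ISO: 800 → 400.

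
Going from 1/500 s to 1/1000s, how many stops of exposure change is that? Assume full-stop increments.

1/500 → 1/1000 — count the steps: 1 stop.

1 stop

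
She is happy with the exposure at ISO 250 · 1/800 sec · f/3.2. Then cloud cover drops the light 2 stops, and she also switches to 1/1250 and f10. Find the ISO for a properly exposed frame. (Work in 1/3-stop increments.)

Scene light: 2 stops darker.
Shutter speed: 1/800 → 1/1000 → 1/1250 — 2/3 stop faster (darker).
Aperture: f/3.2 → f/3.5 → f/4 → f/4.5 → f/5 → f/5.6 → f/6.3 → f/7.1 → f/8 → f/9 → f/10 — 3 1/3 stops smaller aperture (darker).
Net so far: 6 stops darker. ISO: 250 → 320 → 400 → 500 → 640 → 800 → 1000 → 1250 → 1600 → 2000 → 2500 → 3200 → 4000 → 5000 → 6400 → 8000 → 10000 → 12800 → 16000.

ISO 16000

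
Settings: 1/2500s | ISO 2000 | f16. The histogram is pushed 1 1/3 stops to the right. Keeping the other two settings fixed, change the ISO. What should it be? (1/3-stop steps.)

Overexposed by 1 1/3 stops → need 1 1/3 stops darker.
ISO: 2000 → 1600 → 1250 → 1000 → 800.

ISO 800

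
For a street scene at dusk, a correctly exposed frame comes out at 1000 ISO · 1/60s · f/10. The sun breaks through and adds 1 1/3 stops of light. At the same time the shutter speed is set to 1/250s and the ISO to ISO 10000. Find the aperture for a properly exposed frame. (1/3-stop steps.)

Scene light: 1 1/3 stops brighter.
Shutter speed: 1/60 → 1/80 → 1/100 → 1/125 → 1/160 → 1/200 → 1/250 — 2 stops shorter (darker).
ISO: 1000 → 1250 → 1600 → 2000 → 2500 → 3200 → 4000 → 5000 → 6400 → 8000 → 10000 — 3 1/3 stops higher (brighter).
Net so far: 2 2/3 stops brighter. Aperture: f/10 → f/11 → f/13 → f/14 → f/16 → f/18 → f/20 → f/22 → f/25.

f/25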